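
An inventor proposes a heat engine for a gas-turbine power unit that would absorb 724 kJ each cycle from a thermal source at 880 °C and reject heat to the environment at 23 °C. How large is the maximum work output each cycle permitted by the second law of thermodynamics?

T_H = 880 °C → 880 + 273.15 = 1153.15 K.
T_C = 23 °C → 23 + 273.15 = 296.15 K.
The second-law ceiling is the Carnot efficiency, η_max = 1 − T_C/T_H = 1 − 296.15/1153.15 = 0.7432.
W_max = η_max · Q_H = 0.7432 × 724 = 538 kJ.

W_max ≈ 538 kJ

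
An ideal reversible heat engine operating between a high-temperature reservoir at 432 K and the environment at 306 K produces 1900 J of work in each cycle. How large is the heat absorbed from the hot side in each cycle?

η_rev = 1 − T_C/T_H = 1 − 306.00/432.00 = 0.2917.
Q_H = W/η = 1900/0.2917 = 6510 J.

Q_H ≈ 6510 J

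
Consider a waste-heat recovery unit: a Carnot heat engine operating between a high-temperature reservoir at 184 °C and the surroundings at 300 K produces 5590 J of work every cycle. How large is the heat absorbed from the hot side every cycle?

T_H = 184 °C → 184 + 273.15 = 457.15 K.
Carnot efficiency: η = 1 − T_C/T_H = 1 − 300.00/457.15 = 0.3438.
Q_H = W/η = 5590/0.3438 = 16260 J.

Q_H ≈ 16260 J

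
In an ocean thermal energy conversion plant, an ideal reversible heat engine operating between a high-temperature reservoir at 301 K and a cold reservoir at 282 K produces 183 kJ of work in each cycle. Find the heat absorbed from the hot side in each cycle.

For a reversible engine, η = 1 − T_C/T_H = 1 − 282.00/301.00 = 0.0631.
Q_H = W/η = 183/0.0631 = 2900 kJ.

Q_H ≈ 2900 kJ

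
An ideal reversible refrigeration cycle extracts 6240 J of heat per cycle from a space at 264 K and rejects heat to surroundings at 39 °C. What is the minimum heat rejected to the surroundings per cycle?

T_H = 39 °C → 39 + 273.15 = 312.15 K.
For a reversible cycle Q_H/Q_C = T_H/T_C, so Q_H = Q_C·T_H/T_C = 6240 × 312.15/264.00 = 7378 J.

Q_H ≈ 7378 J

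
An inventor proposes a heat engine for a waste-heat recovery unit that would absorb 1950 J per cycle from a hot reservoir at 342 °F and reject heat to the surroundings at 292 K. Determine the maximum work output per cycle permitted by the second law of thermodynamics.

W_max ≈ 672 J

T_H = 342 °F → (342 − 32) × 5/9 = 172.22 °C = 445.37 K.
By the Carnot theorem, η_max = 1 − T_C/T_H = 1 − 292.00/445.37 = 0.3444.
W_max = η_max · Q_H = 0.3444 × 1950 = 672 J.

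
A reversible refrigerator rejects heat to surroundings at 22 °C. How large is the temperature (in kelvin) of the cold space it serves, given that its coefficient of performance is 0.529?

T_H = 22 °C → 22 + 273.15 = 295.15 K.
COP_R = T_C/(T_H − T_C) ⇒ T_C = T_H·COP_R/(1 + COP_R) = 295.15 × 0.529/(1 + 0.529) = 102 K.

T_C ≈ 102 K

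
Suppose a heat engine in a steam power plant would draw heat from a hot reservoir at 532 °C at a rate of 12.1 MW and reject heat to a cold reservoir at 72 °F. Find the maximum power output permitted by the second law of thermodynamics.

Ẇ_max ≈ 7.66 MW

T_H = 532 °C → 532 + 273.15 = 805.15 K.
T_C = 72 °F → (72 − 32) × 5/9 = 22.22 °C = 295.37 K.
By the Carnot theorem, η_max = 1 − T_C/T_H = 1 − 295.37/805.15 = 0.6331.
W_max = η_max · Q_H = 0.6331 × 12.1 = 7.66 MW.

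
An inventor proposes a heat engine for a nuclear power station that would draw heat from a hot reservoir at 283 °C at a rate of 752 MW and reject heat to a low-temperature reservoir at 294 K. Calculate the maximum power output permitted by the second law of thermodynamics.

T_H = 283 °C → 283 + 273.15 = 556.15 K.
The upper bound on efficiency is η_max = 1 − T_C/T_H = 1 − 294.00/556.15 = 0.4714.
W_max = η_max · Q_H = 0.4714 × 752 = 354.5 MW.

Ẇ_max ≈ 354.5 MW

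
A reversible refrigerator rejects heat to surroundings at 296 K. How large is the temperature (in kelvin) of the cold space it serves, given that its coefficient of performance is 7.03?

COP_R = T_C/(T_H − T_C) ⇒ T_C = T_H·COP_R/(1 + COP_R) = 296.00 × 7.03/(1 + 7.03) = 259 K.

T_C ≈ 259 K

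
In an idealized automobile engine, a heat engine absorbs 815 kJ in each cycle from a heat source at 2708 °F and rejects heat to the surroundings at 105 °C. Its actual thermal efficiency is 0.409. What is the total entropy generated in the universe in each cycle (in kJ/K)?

T_H = 2708 °F → (2708 − 32) × 5/9 = 1486.67 °C = 1759.82 K.
T_C = 105 °C → 105 + 273.15 = 378.15 K.
W = η·Q_H = 0.409 × 815 = 333.3 kJ, so Q_C = Q_H − W = 481.7 kJ.
The hot reservoir loses entropy Q_H/T_H = 815/1759.82 = 0.4631 kJ/K; the cold reservoir gains Q_C/T_C = 481.7/378.15 = 1.274 kJ/K.
ΔS_univ = −Q_H/T_H + Q_C/T_C = 0.811 kJ/K (> 0, since η = 0.409 < η_Carnot = 0.785).

ΔS_univ ≈ 0.811 kJ/K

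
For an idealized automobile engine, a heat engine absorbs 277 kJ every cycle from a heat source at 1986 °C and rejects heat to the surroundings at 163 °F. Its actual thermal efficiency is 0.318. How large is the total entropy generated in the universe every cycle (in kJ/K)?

T_H = 1986 °C → 1986 + 273.15 = 2259.15 K.
T_C = 163 °F → (163 − 32) × 5/9 = 72.78 °C = 345.93 K.
W = η·Q_H = 0.318 × 277 = 88.09 kJ, so Q_C = Q_H − W = 188.9 kJ.
Reservoir entropy changes: ΔS_H = −Q_H/T_H = −277/2259.15 = -0.1226 kJ/K and ΔS_C = +Q_C/T_C = 188.9/345.93 = 0.5461 kJ/K.
ΔS_univ = −Q_H/T_H + Q_C/T_C = 0.423 kJ/K (> 0, since η = 0.318 < η_Carnot = 0.847).

ΔS_univ ≈ 0.423 kJ/K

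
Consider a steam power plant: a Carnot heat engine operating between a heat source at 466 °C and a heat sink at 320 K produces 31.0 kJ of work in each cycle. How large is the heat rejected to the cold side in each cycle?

Q_C ≈ 23.7 kJ

T_H = 466 °C → 466 + 273.15 = 739.15 K.
Since the cycle is reversible, η = 1 − T_C/T_H = 1 − 320.00/739.15 = 0.5671.
Since Q_C/Q_H = T_C/T_H and Q_H = W/η, Q_C = W·T_C/(T_H − T_C) = 31.0 × 320.00/419.15 = 23.7 kJ.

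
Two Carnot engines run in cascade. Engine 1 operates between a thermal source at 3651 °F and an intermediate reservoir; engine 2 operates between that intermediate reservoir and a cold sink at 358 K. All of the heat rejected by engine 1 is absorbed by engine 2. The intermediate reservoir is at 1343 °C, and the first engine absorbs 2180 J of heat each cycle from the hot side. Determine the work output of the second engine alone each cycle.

W₂ ≈ 1200 J

T_H = 3651 °F → (3651 − 32) × 5/9 = 2010.56 °C = 2283.71 K.
T_m = 1343 °C → 1343 + 273.15 = 1616.15 K.
Heat entering the second stage: Q_m = Q_H·(T_m/T_H) = 2180 × 1616.15/2283.71 = 1540 J.
Second-stage efficiency η₂ = 1 − T_C/T_m = 1 − 358.00/1616.15 = 0.7785, so W₂ = η₂·Q_m = 1200 J.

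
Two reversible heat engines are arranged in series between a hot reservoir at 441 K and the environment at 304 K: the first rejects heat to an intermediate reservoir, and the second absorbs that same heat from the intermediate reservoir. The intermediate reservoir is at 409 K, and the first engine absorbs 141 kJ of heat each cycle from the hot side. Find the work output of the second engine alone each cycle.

W₂ ≈ 33.6 kJ

Heat entering the second stage: Q_m = Q_H·(T_m/T_H) = 141 × 409.00/441.00 = 131 kJ.
Second-stage efficiency η₂ = 1 − T_C/T_m = 1 − 304.00/409.00 = 0.2567, so W₂ = η₂·Q_m = 33.6 kJ.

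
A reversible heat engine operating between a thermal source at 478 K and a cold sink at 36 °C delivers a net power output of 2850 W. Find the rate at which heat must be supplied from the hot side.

Q̇_H ≈ 8070 W

T_C = 36 °C → 36 + 273.15 = 309.15 K.
Since the cycle is reversible, η = 1 − T_C/T_H = 1 − 309.15/478.00 = 0.3532.
Q_H = W/η = 2850/0.3532 = 8070 W.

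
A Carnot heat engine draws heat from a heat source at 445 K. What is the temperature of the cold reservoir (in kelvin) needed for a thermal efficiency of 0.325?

From η = 1 − T_C/T_H, T_C = T_H·(1 − η) = 445.00 × (1 − 0.325) = 300 K.

T_C ≈ 300 K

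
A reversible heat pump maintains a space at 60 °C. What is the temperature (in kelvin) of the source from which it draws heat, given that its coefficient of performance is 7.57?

T_H = 60 °C → 60 + 273.15 = 333.15 K.
COP_HP = T_H/(T_H − T_C) ⇒ T_C = T_H·(COP_HP − 1)/COP_HP = 333.15 × (7.57 − 1)/7.57 = 289 K.

T_C ≈ 289 K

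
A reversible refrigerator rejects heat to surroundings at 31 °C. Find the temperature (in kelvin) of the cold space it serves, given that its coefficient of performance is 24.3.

T_H = 31 °C → 31 + 273.15 = 304.15 K.
COP_R = T_C/(T_H − T_C) ⇒ T_C = T_H·COP_R/(1 + COP_R) = 304.15 × 24.3/(1 + 24.3) = 292 K.

T_C ≈ 292 K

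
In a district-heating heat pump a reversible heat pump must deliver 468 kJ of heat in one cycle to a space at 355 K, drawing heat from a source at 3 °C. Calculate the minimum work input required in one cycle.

T_C = 3 °C → 3 + 273.15 = 276.15 K.
The Carnot heat-pump COP is COP_HP = T_H/(T_H − T_C) = 355.00/78.85 = 4.5022.
W = Q_H/COP_HP = 468/4.5022 = 104 kJ.

W_in ≈ 104 kJ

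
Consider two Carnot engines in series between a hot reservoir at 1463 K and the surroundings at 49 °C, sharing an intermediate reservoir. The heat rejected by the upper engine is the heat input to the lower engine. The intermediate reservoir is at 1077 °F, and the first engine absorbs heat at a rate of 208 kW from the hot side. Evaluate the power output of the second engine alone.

Ẇ₂ ≈ 75.6 kW

T_C = 49 °C → 49 + 273.15 = 322.15 K.
T_m = 1077 °F → (1077 − 32) × 5/9 = 580.56 °C = 853.71 K.
Heat entering the second stage: Q_m = Q_H·(T_m/T_H) = 208 × 853.71/1463.00 = 121 kW.
Second-stage efficiency η₂ = 1 − T_C/T_m = 1 − 322.15/853.71 = 0.6226, so W₂ = η₂·Q_m = 75.6 kW.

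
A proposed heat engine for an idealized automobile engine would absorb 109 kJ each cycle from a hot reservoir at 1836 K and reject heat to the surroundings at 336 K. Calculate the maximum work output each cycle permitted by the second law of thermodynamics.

W_max ≈ 89.05 kJ

The second-law ceiling is the Carnot efficiency, η_max = 1 − T_C/T_H = 1 − 336.00/1836.00 = 0.8170.
W_max = η_max · Q_H = 0.8170 × 109 = 89.05 kJ.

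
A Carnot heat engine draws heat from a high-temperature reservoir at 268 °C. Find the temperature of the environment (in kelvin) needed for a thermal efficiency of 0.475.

T_C ≈ 284 K

T_H = 268 °C → 268 + 273.15 = 541.15 K.
From η = 1 − T_C/T_H, T_C = T_H·(1 − η) = 541.15 × (1 − 0.475) = 284 K.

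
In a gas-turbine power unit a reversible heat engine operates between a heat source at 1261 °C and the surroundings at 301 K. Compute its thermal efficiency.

η ≈ 0.8038

T_H = 1261 °C → 1261 + 273.15 = 1534.15 K.
Since the cycle is reversible, η = 1 − T_C/T_H = 1 − 301.00/1534.15 = 0.8038.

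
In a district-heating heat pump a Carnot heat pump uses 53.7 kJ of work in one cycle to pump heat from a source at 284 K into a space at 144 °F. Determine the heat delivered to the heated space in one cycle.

T_H = 144 °F → (144 − 32) × 5/9 = 62.22 °C = 335.37 K.
COP_HP = T_H/(T_H − T_C) = 335.37/51.37 = 6.5283.
Q_H = COP_HP · W = 6.5283 × 53.7 = 350.6 kJ.

Q_H ≈ 350.6 kJ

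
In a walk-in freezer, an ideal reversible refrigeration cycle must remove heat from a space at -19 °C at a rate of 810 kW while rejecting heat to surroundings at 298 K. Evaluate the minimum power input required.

Ẇ_in ≈ 139.8 kW

T_C = -19 °C → -19 + 273.15 = 254.15 K.
Carnot COP: COP_R = T_C/(T_H − T_C) = 254.15/43.85 = 5.7959.
W = Q_C/COP_R = 810/5.7959 = 139.8 kW.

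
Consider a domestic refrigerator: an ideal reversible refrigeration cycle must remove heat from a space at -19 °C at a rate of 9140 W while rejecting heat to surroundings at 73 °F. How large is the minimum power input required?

Ẇ_in ≈ 1500 W

T_H = 73 °F → (73 − 32) × 5/9 = 22.78 °C = 295.93 K.
T_C = -19 °C → -19 + 273.15 = 254.15 K.
The reversible coefficient of performance is COP_R = T_C/(T_H − T_C) = 254.15/41.78 = 6.0834.
W = Q_C/COP_R = 9140/6.0834 = 1500 W.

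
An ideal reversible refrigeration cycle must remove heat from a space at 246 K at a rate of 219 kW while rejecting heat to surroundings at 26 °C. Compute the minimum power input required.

Ẇ_in ≈ 47.32 kW

T_H = 26 °C → 26 + 273.15 = 299.15 K.
Carnot COP: COP_R = T_C/(T_H − T_C) = 246.00/53.15 = 4.6284.
W = Q_C/COP_R = 219/4.6284 = 47.32 kW.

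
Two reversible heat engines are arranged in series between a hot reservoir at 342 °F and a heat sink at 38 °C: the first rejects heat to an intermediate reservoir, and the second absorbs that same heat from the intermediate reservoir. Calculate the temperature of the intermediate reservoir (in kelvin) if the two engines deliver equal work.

T_m ≈ 378.3 K

T_H = 342 °F → (342 − 32) × 5/9 = 172.22 °C = 445.37 K.
T_C = 38 °C → 38 + 273.15 = 311.15 K.
For reversible stages Q_m = Q_H·(T_m/T_H). Setting W₁ = Q_H(1 − T_m/T_H) equal to W₂ = Q_m(1 − T_C/T_m) = Q_H·(T_m − T_C)/T_H gives T_H − T_m = T_m − T_C, so T_m = (T_H + T_C)/2 = (445.37 + 311.15)/2 = 378.3 K.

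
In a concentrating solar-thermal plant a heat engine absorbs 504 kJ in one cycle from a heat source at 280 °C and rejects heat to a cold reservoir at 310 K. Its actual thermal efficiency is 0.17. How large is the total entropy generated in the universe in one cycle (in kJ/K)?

ΔS_univ ≈ 0.438 kJ/K

T_H = 280 °C → 280 + 273.15 = 553.15 K.
W = η·Q_H = 0.17 × 504 = 85.68 kJ, so Q_C = Q_H − W = 418.3 kJ.
Entropy balance on the reservoirs: −Q_H/T_H = -0.9111 kJ/K, +Q_C/T_C = 1.349 kJ/K.
ΔS_univ = −Q_H/T_H + Q_C/T_C = 0.438 kJ/K (> 0, since η = 0.17 < η_Carnot = 0.440).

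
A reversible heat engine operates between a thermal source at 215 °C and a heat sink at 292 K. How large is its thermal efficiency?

T_H = 215 °C → 215 + 273.15 = 488.15 K.
Since the cycle is reversible, η = 1 − T_C/T_H = 1 − 292.00/488.15 = 0.4018.

η ≈ 0.4018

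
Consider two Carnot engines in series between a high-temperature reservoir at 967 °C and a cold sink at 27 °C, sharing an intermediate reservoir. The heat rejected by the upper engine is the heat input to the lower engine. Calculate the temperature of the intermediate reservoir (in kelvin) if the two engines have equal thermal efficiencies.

T_m ≈ 610 K

T_H = 967 °C → 967 + 273.15 = 1240.15 K.
T_C = 27 °C → 27 + 273.15 = 300.15 K.
Equal efficiencies require 1 − T_m/T_H = 1 − T_C/T_m, i.e. T_m/T_H = T_C/T_m, so T_m = √(T_H·T_C) = √(1240.15 × 300.15) = 610 K.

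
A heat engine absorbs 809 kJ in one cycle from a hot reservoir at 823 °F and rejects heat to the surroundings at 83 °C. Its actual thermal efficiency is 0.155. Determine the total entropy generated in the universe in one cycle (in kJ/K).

T_H = 823 °F → (823 − 32) × 5/9 = 439.44 °C = 712.59 K.
T_C = 83 °C → 83 + 273.15 = 356.15 K.
W = η·Q_H = 0.155 × 809 = 125.4 kJ, so Q_C = Q_H − W = 683.6 kJ.
The hot reservoir loses entropy Q_H/T_H = 809/712.59 = 1.135 kJ/K; the cold reservoir gains Q_C/T_C = 683.6/356.15 = 1.919 kJ/K.
ΔS_univ = −Q_H/T_H + Q_C/T_C = 0.784 kJ/K (> 0, since η = 0.155 < η_Carnot = 0.500).

ΔS_univ ≈ 0.784 kJ/K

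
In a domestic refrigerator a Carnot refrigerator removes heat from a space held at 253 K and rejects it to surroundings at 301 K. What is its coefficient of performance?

COP_R ≈ 5.27

For a reversible refrigerator, COP_R = T_C/(T_H − T_C) = 253.00/(301.00 − 253.00) = 5.27.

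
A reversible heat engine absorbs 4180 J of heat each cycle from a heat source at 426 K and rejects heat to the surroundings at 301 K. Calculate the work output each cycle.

η_rev = 1 − T_C/T_H = 1 − 301.00/426.00 = 0.2934.
W = η·Q_H = 0.2934 × 4180 = 1227 J.

W ≈ 1227 J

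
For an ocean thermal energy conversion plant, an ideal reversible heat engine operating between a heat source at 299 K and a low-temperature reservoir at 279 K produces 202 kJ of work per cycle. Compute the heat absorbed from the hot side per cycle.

Q_H ≈ 3020 kJ

Carnot efficiency: η = 1 − T_C/T_H = 1 − 279.00/299.00 = 0.0669.
Q_H = W/η = 202/0.0669 = 3020 kJ.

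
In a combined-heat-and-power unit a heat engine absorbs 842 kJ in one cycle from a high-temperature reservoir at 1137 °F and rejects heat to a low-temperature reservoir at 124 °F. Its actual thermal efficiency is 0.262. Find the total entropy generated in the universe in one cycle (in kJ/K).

ΔS_univ ≈ 0.9671 kJ/K

T_H = 1137 °F → (1137 − 32) × 5/9 = 613.89 °C = 887.04 K.
T_C = 124 °F → (124 − 32) × 5/9 = 51.11 °C = 324.26 K.
W = η·Q_H = 0.262 × 842 = 220.6 kJ, so Q_C = Q_H − W = 621.4 kJ.
Entropy balance on the reservoirs: −Q_H/T_H = -0.9492 kJ/K, +Q_C/T_C = 1.916 kJ/K.
ΔS_univ = −Q_H/T_H + Q_C/T_C = 0.9671 kJ/K (> 0, since η = 0.262 < η_Carnot = 0.634).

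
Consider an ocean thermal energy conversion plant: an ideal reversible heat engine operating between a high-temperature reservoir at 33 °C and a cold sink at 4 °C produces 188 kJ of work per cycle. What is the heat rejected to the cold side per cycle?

Q_C ≈ 1800 kJ

T_H = 33 °C → 33 + 273.15 = 306.15 K.
T_C = 4 °C → 4 + 273.15 = 277.15 K.
The Carnot efficiency is η = 1 − T_C/T_H = 1 − 277.15/306.15 = 0.0947.
Since Q_C/Q_H = T_C/T_H and Q_H = W/η, Q_C = W·T_C/(T_H − T_C) = 188 × 277.15/29.00 = 1800 kJ.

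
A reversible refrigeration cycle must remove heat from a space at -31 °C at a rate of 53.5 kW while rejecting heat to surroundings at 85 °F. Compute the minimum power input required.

Ẇ_in ≈ 13.4 kW

T_H = 85 °F → (85 − 32) × 5/9 = 29.44 °C = 302.59 K.
T_C = -31 °C → -31 + 273.15 = 242.15 K.
For a reversible refrigerator, COP_R = T_C/(T_H − T_C) = 242.15/60.44 = 4.0062.
W = Q_C/COP_R = 53.5/4.0062 = 13.4 kW.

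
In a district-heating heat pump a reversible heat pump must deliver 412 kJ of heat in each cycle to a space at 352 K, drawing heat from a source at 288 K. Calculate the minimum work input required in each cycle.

Reversible heating COP: COP_HP = T_H/(T_H − T_C) = 352.00/64.00 = 5.5000.
W = Q_H/COP_HP = 412/5.5000 = 74.91 kJ.

W_in ≈ 74.91 kJ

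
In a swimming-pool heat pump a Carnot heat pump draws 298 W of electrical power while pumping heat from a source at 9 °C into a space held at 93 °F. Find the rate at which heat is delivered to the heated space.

T_H = 93 °F → (93 − 32) × 5/9 = 33.89 °C = 307.04 K.
T_C = 9 °C → 9 + 273.15 = 282.15 K.
For a reversible heat pump, COP_HP = T_H/(T_H − T_C) = 307.04/24.89 = 12.3364.
Q_H = COP_HP · W = 12.3364 × 298 = 3680 W.

Q̇_H ≈ 3680 W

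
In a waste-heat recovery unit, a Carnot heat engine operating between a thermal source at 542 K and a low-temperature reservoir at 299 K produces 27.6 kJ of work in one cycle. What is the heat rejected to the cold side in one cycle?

Q_C ≈ 33.96 kJ

Since the cycle is reversible, η = 1 − T_C/T_H = 1 − 299.00/542.00 = 0.4483.
Since Q_C/Q_H = T_C/T_H and Q_H = W/η, Q_C = W·T_C/(T_H − T_C) = 27.6 × 299.00/243.00 = 33.96 kJ.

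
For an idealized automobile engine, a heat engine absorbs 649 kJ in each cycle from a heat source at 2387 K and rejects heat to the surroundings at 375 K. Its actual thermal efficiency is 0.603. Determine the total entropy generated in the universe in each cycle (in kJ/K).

ΔS_univ ≈ 0.4152 kJ/K

W = η·Q_H = 0.603 × 649 = 391.3 kJ, so Q_C = Q_H − W = 257.7 kJ.
Reservoir entropy changes: ΔS_H = −Q_H/T_H = −649/2387.00 = -0.2719 kJ/K and ΔS_C = +Q_C/T_C = 257.7/375.00 = 0.6871 kJ/K.
ΔS_univ = −Q_H/T_H + Q_C/T_C = 0.4152 kJ/K (> 0, since η = 0.603 < η_Carnot = 0.843).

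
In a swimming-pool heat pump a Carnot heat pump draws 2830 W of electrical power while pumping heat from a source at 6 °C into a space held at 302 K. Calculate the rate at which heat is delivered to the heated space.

T_C = 6 °C → 6 + 273.15 = 279.15 K.
For a reversible heat pump, COP_HP = T_H/(T_H − T_C) = 302.00/22.85 = 13.2166.
Q_H = COP_HP · W = 13.2166 × 2830 = 37400 W.

Q̇_H ≈ 37400 W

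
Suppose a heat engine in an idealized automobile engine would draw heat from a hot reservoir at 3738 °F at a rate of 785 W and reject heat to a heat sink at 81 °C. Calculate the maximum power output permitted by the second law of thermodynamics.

Ẇ_max ≈ 666 W

T_H = 3738 °F → (3738 − 32) × 5/9 = 2058.89 °C = 2332.04 K.
T_C = 81 °C → 81 + 273.15 = 354.15 K.
By the Carnot theorem, η_max = 1 − T_C/T_H = 1 − 354.15/2332.04 = 0.8481.
W_max = η_max · Q_H = 0.8481 × 785 = 666 W.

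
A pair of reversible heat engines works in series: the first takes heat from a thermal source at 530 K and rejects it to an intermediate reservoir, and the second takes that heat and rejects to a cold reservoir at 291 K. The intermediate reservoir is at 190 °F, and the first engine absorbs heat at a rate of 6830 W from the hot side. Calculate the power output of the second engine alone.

Ẇ₂ ≈ 901 W

T_m = 190 °F → (190 − 32) × 5/9 = 87.78 °C = 360.93 K.
Heat entering the second stage: Q_m = Q_H·(T_m/T_H) = 6830 × 360.93/530.00 = 4650 W.
Second-stage efficiency η₂ = 1 − T_C/T_m = 1 − 291.00/360.93 = 0.1937, so W₂ = η₂·Q_m = 901 W.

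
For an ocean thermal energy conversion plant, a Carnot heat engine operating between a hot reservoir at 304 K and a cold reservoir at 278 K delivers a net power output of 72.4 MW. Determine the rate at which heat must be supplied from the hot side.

Q̇_H ≈ 846.5 MW

The Carnot efficiency is η = 1 − T_C/T_H = 1 − 278.00/304.00 = 0.0855.
Q_H = W/η = 72.4/0.0855 = 846.5 MW.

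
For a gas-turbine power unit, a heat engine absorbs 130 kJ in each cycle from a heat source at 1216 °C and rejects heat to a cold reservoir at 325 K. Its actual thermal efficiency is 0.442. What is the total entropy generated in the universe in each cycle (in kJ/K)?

T_H = 1216 °C → 1216 + 273.15 = 1489.15 K.
W = η·Q_H = 0.442 × 130 = 57.46 kJ, so Q_C = Q_H − W = 72.54 kJ.
Entropy balance on the reservoirs: −Q_H/T_H = -0.08730 kJ/K, +Q_C/T_C = 0.2232 kJ/K.
ΔS_univ = −Q_H/T_H + Q_C/T_C = 0.136 kJ/K (> 0, since η = 0.442 < η_Carnot = 0.782).

ΔS_univ ≈ 0.136 kJ/K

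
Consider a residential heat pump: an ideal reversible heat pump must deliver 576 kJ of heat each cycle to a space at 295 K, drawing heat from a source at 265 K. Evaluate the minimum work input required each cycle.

Reversible heating COP: COP_HP = T_H/(T_H − T_C) = 295.00/30.00 = 9.8333.
W = Q_H/COP_HP = 576/9.8333 = 58.6 kJ.

W_in ≈ 58.6 kJ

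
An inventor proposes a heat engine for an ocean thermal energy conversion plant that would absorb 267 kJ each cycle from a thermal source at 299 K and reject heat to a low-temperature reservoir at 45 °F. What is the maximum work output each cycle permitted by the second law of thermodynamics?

T_C = 45 °F → (45 − 32) × 5/9 = 7.22 °C = 280.37 K.
The second-law ceiling is the Carnot efficiency, η_max = 1 − T_C/T_H = 1 − 280.37/299.00 = 0.0623.
W_max = η_max · Q_H = 0.0623 × 267 = 16.63 kJ.

W_max ≈ 16.63 kJ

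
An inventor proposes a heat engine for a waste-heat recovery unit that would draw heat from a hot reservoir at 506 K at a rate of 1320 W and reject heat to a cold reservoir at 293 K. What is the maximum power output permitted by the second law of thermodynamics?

The second-law ceiling is the Carnot efficiency, η_max = 1 − T_C/T_H = 1 − 293.00/506.00 = 0.4209.
W_max = η_max · Q_H = 0.4209 × 1320 = 556 W.

Ẇ_max ≈ 556 W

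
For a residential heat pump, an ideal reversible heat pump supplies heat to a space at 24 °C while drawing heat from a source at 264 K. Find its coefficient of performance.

COP_HP ≈ 8.96

T_H = 24 °C → 24 + 273.15 = 297.15 K.
Reversible heating COP: COP_HP = T_H/(T_H − T_C) = 297.15/(297.15 − 264.00) = 8.96.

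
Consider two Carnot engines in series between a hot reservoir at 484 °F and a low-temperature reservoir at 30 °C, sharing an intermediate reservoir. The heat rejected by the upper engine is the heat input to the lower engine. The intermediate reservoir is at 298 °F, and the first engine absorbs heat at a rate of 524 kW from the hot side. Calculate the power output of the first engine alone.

T_H = 484 °F → (484 − 32) × 5/9 = 251.11 °C = 524.26 K.
T_C = 30 °C → 30 + 273.15 = 303.15 K.
T_m = 298 °F → (298 − 32) × 5/9 = 147.78 °C = 420.93 K.
First-stage efficiency η₁ = 1 − T_m/T_H = 1 − 420.93/524.26 = 0.1971.
W₁ = η₁·Q_H = 0.1971 × 524 = 103 kW.

Ẇ₁ ≈ 103 kW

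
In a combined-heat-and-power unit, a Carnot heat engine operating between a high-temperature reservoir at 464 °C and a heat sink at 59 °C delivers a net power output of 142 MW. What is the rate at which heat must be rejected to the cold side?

T_H = 464 °C → 464 + 273.15 = 737.15 K.
T_C = 59 °C → 59 + 273.15 = 332.15 K.
For a reversible engine, η = 1 − T_C/T_H = 1 − 332.15/737.15 = 0.5494.
Since Q_C/Q_H = T_C/T_H and Q_H = W/η, Q_C = W·T_C/(T_H − T_C) = 142 × 332.15/405.00 = 116.5 MW.

Q̇_C ≈ 116.5 MW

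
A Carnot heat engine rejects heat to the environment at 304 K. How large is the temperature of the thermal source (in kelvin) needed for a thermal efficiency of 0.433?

From η = 1 − T_C/T_H, solving for T_H gives T_H = T_C/(1 − η) = 304.00/(1 − 0.433) = 536.2 K.

T_H ≈ 536.2 K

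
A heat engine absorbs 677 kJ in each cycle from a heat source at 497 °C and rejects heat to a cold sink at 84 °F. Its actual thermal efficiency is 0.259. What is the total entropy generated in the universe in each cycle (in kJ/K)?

T_H = 497 °C → 497 + 273.15 = 770.15 K.
T_C = 84 °F → (84 − 32) × 5/9 = 28.89 °C = 302.04 K.
W = η·Q_H = 0.259 × 677 = 175.3 kJ, so Q_C = Q_H − W = 501.7 kJ.
Reservoir entropy changes: ΔS_H = −Q_H/T_H = −677/770.15 = -0.8790 kJ/K and ΔS_C = +Q_C/T_C = 501.7/302.04 = 1.661 kJ/K.
ΔS_univ = −Q_H/T_H + Q_C/T_C = 0.7819 kJ/K (> 0, since η = 0.259 < η_Carnot = 0.608).

ΔS_univ ≈ 0.7819 kJ/K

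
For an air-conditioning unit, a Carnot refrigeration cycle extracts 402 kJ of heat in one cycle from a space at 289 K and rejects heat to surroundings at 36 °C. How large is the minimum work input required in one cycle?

T_H = 36 °C → 36 + 273.15 = 309.15 K.
The reversible coefficient of performance is COP_R = T_C/(T_H − T_C) = 289.00/20.15 = 14.3424.
W = Q_C/COP_R = 402/14.3424 = 28.0 kJ.

W_in ≈ 28.0 kJ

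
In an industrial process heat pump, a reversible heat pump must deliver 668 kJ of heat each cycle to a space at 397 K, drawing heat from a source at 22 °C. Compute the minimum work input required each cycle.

T_C = 22 °C → 22 + 273.15 = 295.15 K.
Reversible heating COP: COP_HP = T_H/(T_H − T_C) = 397.00/101.85 = 3.8979.
W = Q_H/COP_HP = 668/3.8979 = 171 kJ.

W_in ≈ 171 kJ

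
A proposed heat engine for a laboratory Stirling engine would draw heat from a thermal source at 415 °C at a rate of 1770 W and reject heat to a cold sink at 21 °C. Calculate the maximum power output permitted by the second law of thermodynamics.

Ẇ_max ≈ 1013 W

T_H = 415 °C → 415 + 273.15 = 688.15 K.
T_C = 21 °C → 21 + 273.15 = 294.15 K.
The second-law ceiling is the Carnot efficiency, η_max = 1 − T_C/T_H = 1 − 294.15/688.15 = 0.5725.
W_max = η_max · Q_H = 0.5725 × 1770 = 1013 W.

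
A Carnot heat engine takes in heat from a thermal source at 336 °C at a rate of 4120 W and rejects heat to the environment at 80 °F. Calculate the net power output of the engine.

Ẇ ≈ 2090 W

T_H = 336 °C → 336 + 273.15 = 609.15 K.
T_C = 80 °F → (80 − 32) × 5/9 = 26.67 °C = 299.82 K.
The Carnot efficiency is η = 1 − T_C/T_H = 1 − 299.82/609.15 = 0.5078.
W = η·Q_H = 0.5078 × 4120 = 2090 W.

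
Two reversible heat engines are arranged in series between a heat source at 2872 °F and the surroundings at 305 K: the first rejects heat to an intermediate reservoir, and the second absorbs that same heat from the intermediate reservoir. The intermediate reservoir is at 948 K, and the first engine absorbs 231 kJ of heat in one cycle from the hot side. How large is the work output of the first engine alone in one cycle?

W₁ ≈ 112.7 kJ

T_H = 2872 °F → (2872 − 32) × 5/9 = 1577.78 °C = 1850.93 K.
First-stage efficiency η₁ = 1 − T_m/T_H = 1 − 948.00/1850.93 = 0.4878.
W₁ = η₁·Q_H = 0.4878 × 231 = 112.7 kJ.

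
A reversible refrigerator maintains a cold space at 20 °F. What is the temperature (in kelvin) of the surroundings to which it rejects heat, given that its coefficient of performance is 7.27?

T_C = 20 °F → (20 − 32) × 5/9 = -6.67 °C = 266.48 K.
COP_R = T_C/(T_H − T_C) ⇒ T_H = T_C·(1 + 1/COP_R) = 266.48 × (1 + 1/7.27) = 303 K.

T_H ≈ 303 K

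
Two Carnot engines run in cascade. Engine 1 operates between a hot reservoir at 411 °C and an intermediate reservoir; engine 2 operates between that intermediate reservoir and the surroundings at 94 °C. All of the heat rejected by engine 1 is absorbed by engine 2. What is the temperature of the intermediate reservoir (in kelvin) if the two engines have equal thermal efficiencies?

T_m ≈ 501 K

T_H = 411 °C → 411 + 273.15 = 684.15 K.
T_C = 94 °C → 94 + 273.15 = 367.15 K.
Equal efficiencies require 1 − T_m/T_H = 1 − T_C/T_m, i.e. T_m/T_H = T_C/T_m, so T_m = √(T_H·T_C) = √(684.15 × 367.15) = 501 K.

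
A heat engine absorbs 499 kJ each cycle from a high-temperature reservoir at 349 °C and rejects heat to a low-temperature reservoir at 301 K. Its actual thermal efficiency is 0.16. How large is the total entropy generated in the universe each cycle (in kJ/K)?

ΔS_univ ≈ 0.591 kJ/K

T_H = 349 °C → 349 + 273.15 = 622.15 K.
W = η·Q_H = 0.16 × 499 = 79.84 kJ, so Q_C = Q_H − W = 419.2 kJ.
Entropy balance on the reservoirs: −Q_H/T_H = -0.8021 kJ/K, +Q_C/T_C = 1.393 kJ/K.
ΔS_univ = −Q_H/T_H + Q_C/T_C = 0.591 kJ/K (> 0, since η = 0.16 < η_Carnot = 0.516).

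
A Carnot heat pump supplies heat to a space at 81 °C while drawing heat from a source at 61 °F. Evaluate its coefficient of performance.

T_H = 81 °C → 81 + 273.15 = 354.15 K.
T_C = 61 °F → (61 − 32) × 5/9 = 16.11 °C = 289.26 K.
COP_HP = T_H/(T_H − T_C) = 354.15/(354.15 − 289.26) = 5.458.

COP_HP ≈ 5.458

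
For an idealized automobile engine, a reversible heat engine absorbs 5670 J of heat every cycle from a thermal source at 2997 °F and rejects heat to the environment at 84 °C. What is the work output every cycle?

W ≈ 4620 J

T_H = 2997 °F → (2997 − 32) × 5/9 = 1647.22 °C = 1920.37 K.
T_C = 84 °C → 84 + 273.15 = 357.15 K.
For a reversible engine, η = 1 − T_C/T_H = 1 − 357.15/1920.37 = 0.8140.
W = η·Q_H = 0.8140 × 5670 = 4620 J.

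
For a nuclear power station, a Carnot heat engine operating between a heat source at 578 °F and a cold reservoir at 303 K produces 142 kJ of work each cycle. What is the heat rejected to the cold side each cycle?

T_H = 578 °F → (578 − 32) × 5/9 = 303.33 °C = 576.48 K.
The Carnot efficiency is η = 1 − T_C/T_H = 1 − 303.00/576.48 = 0.4744.
Since Q_C/Q_H = T_C/T_H and Q_H = W/η, Q_C = W·T_C/(T_H − T_C) = 142 × 303.00/273.48 = 157 kJ.

Q_C ≈ 157 kJ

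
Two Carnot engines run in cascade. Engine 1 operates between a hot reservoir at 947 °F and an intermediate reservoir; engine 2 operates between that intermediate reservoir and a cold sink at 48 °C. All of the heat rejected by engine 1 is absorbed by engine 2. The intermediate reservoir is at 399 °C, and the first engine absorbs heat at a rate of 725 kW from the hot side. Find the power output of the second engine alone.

Ẇ₂ ≈ 326 kW

T_H = 947 °F → (947 − 32) × 5/9 = 508.33 °C = 781.48 K.
T_C = 48 °C → 48 + 273.15 = 321.15 K.
T_m = 399 °C → 399 + 273.15 = 672.15 K.
Heat entering the second stage: Q_m = Q_H·(T_m/T_H) = 725 × 672.15/781.48 = 624 kW.
Second-stage efficiency η₂ = 1 − T_C/T_m = 1 − 321.15/672.15 = 0.5222, so W₂ = η₂·Q_m = 326 kW.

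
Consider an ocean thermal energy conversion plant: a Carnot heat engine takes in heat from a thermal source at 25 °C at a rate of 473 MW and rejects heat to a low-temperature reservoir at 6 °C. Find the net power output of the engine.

Ẇ ≈ 30.1 MW

T_H = 25 °C → 25 + 273.15 = 298.15 K.
T_C = 6 °C → 6 + 273.15 = 279.15 K.
η_rev = 1 − T_C/T_H = 1 − 279.15/298.15 = 0.0637.
W = η·Q_H = 0.0637 × 473 = 30.1 MW.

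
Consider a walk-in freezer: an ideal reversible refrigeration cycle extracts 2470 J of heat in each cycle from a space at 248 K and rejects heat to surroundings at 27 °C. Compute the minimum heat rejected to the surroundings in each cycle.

Q_H ≈ 2990 J

T_H = 27 °C → 27 + 273.15 = 300.15 K.
For a reversible cycle Q_H/Q_C = T_H/T_C, so Q_H = Q_C·T_H/T_C = 2470 × 300.15/248.00 = 2990 J.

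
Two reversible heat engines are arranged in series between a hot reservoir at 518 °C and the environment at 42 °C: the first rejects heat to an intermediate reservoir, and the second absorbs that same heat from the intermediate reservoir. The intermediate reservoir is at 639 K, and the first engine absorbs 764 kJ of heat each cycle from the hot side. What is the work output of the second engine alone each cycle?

W₂ ≈ 312.7 kJ

T_H = 518 °C → 518 + 273.15 = 791.15 K.
T_C = 42 °C → 42 + 273.15 = 315.15 K.
Heat entering the second stage: Q_m = Q_H·(T_m/T_H) = 764 × 639.00/791.15 = 617.1 kJ.
Second-stage efficiency η₂ = 1 − T_C/T_m = 1 − 315.15/639.00 = 0.5068, so W₂ = η₂·Q_m = 312.7 kJ.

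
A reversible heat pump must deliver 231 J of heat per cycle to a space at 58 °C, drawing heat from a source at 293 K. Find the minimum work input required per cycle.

W_in ≈ 26.6 J

T_H = 58 °C → 58 + 273.15 = 331.15 K.
The Carnot heat-pump COP is COP_HP = T_H/(T_H − T_C) = 331.15/38.15 = 8.6802.
W = Q_H/COP_HP = 231/8.6802 = 26.6 J.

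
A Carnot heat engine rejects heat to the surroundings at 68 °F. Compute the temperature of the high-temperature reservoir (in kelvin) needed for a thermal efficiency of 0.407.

T_C = 68 °F → (68 − 32) × 5/9 = 20.00 °C = 293.15 K.
From η = 1 − T_C/T_H, solving for T_H gives T_H = T_C/(1 − η) = 293.15/(1 − 0.407) = 494 K.

T_H ≈ 494 K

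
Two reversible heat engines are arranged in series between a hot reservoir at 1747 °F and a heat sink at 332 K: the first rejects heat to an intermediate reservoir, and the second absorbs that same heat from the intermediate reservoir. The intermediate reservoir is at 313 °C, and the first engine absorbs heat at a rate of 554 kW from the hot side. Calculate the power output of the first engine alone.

Ẇ₁ ≈ 289 kW

T_H = 1747 °F → (1747 − 32) × 5/9 = 952.78 °C = 1225.93 K.
T_m = 313 °C → 313 + 273.15 = 586.15 K.
First-stage efficiency η₁ = 1 − T_m/T_H = 1 − 586.15/1225.93 = 0.5219.
W₁ = η₁·Q_H = 0.5219 × 554 = 289 kW.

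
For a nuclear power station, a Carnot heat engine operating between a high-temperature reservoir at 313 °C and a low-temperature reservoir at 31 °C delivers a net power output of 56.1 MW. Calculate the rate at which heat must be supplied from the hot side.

Q̇_H ≈ 116.6 MW

T_H = 313 °C → 313 + 273.15 = 586.15 K.
T_C = 31 °C → 31 + 273.15 = 304.15 K.
Since the cycle is reversible, η = 1 − T_C/T_H = 1 − 304.15/586.15 = 0.4811.
Q_H = W/η = 56.1/0.4811 = 116.6 MW.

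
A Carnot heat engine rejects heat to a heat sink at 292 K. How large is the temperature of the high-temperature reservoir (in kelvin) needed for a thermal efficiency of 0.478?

From η = 1 − T_C/T_H, solving for T_H gives T_H = T_C/(1 − η) = 292.00/(1 − 0.478) = 559 K.

T_H ≈ 559 K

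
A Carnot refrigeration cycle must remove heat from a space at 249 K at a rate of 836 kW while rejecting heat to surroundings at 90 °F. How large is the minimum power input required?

Ẇ_in ≈ 189 kW

T_H = 90 °F → (90 − 32) × 5/9 = 32.22 °C = 305.37 K.
COP_R = T_C/(T_H − T_C) = 249.00/56.37 = 4.4171.
W = Q_C/COP_R = 836/4.4171 = 189 kW.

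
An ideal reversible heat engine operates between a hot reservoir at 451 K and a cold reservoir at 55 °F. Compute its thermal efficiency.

T_C = 55 °F → (55 − 32) × 5/9 = 12.78 °C = 285.93 K.
For a reversible engine, η = 1 − T_C/T_H = 1 − 285.93/451.00 = 0.366.

η ≈ 0.366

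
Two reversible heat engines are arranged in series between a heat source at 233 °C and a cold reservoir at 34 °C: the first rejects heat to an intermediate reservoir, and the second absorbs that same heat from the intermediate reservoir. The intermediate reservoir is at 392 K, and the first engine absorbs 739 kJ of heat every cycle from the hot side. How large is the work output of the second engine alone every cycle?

T_H = 233 °C → 233 + 273.15 = 506.15 K.
T_C = 34 °C → 34 + 273.15 = 307.15 K.
Heat entering the second stage: Q_m = Q_H·(T_m/T_H) = 739 × 392.00/506.15 = 572 kJ.
Second-stage efficiency η₂ = 1 − T_C/T_m = 1 − 307.15/392.00 = 0.2165, so W₂ = η₂·Q_m = 124 kJ.

W₂ ≈ 124 kJ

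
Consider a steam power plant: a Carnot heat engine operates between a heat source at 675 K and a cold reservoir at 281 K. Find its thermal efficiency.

η_rev = 1 − T_C/T_H = 1 − 281.00/675.00 = 0.584.

η ≈ 0.584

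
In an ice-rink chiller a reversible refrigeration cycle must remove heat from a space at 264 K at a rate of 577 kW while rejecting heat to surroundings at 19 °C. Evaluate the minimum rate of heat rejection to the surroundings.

T_H = 19 °C → 19 + 273.15 = 292.15 K.
For a reversible cycle Q_H/Q_C = T_H/T_C, so Q_H = Q_C·T_H/T_C = 577 × 292.15/264.00 = 639 kW.

Q̇_H ≈ 639 kW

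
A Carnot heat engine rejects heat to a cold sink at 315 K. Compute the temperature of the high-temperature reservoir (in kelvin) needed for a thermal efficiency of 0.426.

From η = 1 − T_C/T_H, solving for T_H gives T_H = T_C/(1 − η) = 315.00/(1 − 0.426) = 548.8 K.

T_H ≈ 548.8 K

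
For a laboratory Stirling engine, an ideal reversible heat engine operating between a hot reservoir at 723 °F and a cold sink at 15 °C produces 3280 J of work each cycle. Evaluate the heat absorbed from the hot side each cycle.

Q_H ≈ 5840 J

T_H = 723 °F → (723 − 32) × 5/9 = 383.89 °C = 657.04 K.
T_C = 15 °C → 15 + 273.15 = 288.15 K.
η_rev = 1 − T_C/T_H = 1 − 288.15/657.04 = 0.5614.
Q_H = W/η = 3280/0.5614 = 5840 J.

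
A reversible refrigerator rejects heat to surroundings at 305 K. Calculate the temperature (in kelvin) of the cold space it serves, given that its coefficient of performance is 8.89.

T_C ≈ 274 K

COP_R = T_C/(T_H − T_C) ⇒ T_C = T_H·COP_R/(1 + COP_R) = 305.00 × 8.89/(1 + 8.89) = 274 K.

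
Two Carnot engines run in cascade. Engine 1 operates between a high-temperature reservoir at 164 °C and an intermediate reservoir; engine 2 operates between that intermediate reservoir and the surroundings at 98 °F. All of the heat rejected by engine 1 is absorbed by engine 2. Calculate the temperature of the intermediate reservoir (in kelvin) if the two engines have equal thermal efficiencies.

T_H = 164 °C → 164 + 273.15 = 437.15 K.
T_C = 98 °F → (98 − 32) × 5/9 = 36.67 °C = 309.82 K.
Equal efficiencies require 1 − T_m/T_H = 1 − T_C/T_m, i.e. T_m/T_H = T_C/T_m, so T_m = √(T_H·T_C) = √(437.15 × 309.82) = 368 K.

T_m ≈ 368 K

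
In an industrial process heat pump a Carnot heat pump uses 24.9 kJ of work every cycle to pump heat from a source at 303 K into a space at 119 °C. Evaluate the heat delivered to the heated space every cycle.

Q_H ≈ 109.5 kJ

T_H = 119 °C → 119 + 273.15 = 392.15 K.
For a reversible heat pump, COP_HP = T_H/(T_H − T_C) = 392.15/89.15 = 4.3988.
Q_H = COP_HP · W = 4.3988 × 24.9 = 109.5 kJ.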